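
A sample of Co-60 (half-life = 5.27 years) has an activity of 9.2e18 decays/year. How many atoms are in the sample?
N = A/λ = 6.995e19 atoms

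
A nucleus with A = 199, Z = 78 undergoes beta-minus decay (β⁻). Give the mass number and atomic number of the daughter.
Daughter: A = 199, Z = 79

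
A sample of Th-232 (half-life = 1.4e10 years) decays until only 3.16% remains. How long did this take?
t = t½ × log₂(N₀/N) = 6.978e10 years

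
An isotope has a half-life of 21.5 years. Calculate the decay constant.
λ = ln(2)/t½ = 0.03224 year⁻¹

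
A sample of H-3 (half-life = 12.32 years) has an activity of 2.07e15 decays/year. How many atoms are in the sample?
N = A/λ = 3.679e16 atoms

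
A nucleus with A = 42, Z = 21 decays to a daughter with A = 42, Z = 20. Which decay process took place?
ΔA = 0, ΔZ = -1 ⇒ beta-plus decay (β⁺) or electron capture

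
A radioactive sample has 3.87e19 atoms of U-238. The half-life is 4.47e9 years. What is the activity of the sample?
A = λN = 6.001e9 decays/year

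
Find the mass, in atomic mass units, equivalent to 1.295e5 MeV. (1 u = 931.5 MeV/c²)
m = E/c² = 139 u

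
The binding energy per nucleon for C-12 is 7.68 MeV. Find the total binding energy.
B.E. = 7.68 × 12 = 92.16 MeV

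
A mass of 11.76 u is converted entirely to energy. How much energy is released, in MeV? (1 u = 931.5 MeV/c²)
E = mc² = 10950 MeV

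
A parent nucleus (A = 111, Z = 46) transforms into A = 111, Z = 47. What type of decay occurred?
ΔA = 0, ΔZ = +1 ⇒ beta-minus decay (β⁻)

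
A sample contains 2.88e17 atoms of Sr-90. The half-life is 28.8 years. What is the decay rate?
A = λN = 6.931e15 decays/year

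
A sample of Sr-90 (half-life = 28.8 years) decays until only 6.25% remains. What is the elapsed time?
t = t½ × log₂(N₀/N) = 115.2 years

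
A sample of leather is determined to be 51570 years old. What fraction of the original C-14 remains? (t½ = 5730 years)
N/N₀ = (1/2)^(t/t½) = 0.001953 = 0.195%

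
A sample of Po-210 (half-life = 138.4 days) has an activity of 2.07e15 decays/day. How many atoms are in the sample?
N = A/λ = 4.133e17 atoms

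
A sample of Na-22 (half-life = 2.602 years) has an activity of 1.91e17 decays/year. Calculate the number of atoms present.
N = A/λ = 7.17e17 atoms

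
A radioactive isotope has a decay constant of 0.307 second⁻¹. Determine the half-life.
t½ = ln(2)/λ = 2.258 seconds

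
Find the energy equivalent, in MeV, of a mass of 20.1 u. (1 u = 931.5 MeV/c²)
E = mc² = 18720 MeV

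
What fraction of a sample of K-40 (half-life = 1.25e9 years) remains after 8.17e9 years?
N/N₀ = (1/2)^(t/t½) = 0.01078 = 1.08%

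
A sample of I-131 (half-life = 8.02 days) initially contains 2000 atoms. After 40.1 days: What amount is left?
N = N₀(1/2)^(t/t½) = 62.5 atoms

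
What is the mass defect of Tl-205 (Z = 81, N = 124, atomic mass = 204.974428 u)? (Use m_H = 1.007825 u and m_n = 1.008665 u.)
Δm = Z·m_H + N·m_n − M = 1.734 u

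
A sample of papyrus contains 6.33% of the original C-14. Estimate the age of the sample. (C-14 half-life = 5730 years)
Age = t½ × log₂(1/ratio) = 22810 years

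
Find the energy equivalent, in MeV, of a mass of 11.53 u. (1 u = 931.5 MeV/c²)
E = mc² = 10740 MeV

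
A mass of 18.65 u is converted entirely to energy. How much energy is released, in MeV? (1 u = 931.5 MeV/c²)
E = mc² = 17370 MeV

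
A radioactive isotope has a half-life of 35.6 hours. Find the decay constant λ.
λ = ln(2)/t½ = 0.01947 hour⁻¹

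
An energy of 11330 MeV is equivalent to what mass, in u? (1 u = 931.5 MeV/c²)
m = E/c² = 12.16 u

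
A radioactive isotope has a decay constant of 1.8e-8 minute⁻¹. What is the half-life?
t½ = ln(2)/λ = 3.851e7 minutes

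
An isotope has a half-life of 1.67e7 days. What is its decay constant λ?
λ = ln(2)/t½ = 4.151e-8 day⁻¹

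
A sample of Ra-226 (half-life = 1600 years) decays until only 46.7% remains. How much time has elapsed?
t = t½ × log₂(N₀/N) = 1758 years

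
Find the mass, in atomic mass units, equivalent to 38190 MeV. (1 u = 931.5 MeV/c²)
m = E/c² = 41 u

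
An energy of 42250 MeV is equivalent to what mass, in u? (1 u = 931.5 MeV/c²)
m = E/c² = 45.36 u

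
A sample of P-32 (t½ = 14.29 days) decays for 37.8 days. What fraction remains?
N/N₀ = (1/2)^(t/t½) = 0.1599 = 16%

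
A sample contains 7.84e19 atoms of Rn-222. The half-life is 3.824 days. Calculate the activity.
A = λN = 1.421e19 decays/day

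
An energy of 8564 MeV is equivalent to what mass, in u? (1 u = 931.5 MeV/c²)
m = E/c² = 9.194 u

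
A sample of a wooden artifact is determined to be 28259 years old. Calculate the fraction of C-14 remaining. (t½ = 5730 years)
N/N₀ = (1/2)^(t/t½) = 0.03276 = 3.28%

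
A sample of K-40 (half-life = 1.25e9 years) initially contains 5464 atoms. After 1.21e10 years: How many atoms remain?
N = N₀(1/2)^(t/t½) = 6.661 atoms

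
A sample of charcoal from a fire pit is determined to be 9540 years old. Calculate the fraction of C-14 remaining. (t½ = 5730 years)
N/N₀ = (1/2)^(t/t½) = 0.3154 = 31.5%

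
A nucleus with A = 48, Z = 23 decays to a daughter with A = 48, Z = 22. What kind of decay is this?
ΔA = 0, ΔZ = -1 ⇒ beta-plus decay (β⁺) or electron capture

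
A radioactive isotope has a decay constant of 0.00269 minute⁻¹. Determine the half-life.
t½ = ln(2)/λ = 257.7 minutes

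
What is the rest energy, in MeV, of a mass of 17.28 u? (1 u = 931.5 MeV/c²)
E = mc² = 16100 MeV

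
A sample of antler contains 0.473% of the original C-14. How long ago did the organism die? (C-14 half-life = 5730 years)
Age = t½ × log₂(1/ratio) = 44260 years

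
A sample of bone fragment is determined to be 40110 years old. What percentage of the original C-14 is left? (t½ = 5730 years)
N/N₀ = (1/2)^(t/t½) = 0.007812 = 0.781%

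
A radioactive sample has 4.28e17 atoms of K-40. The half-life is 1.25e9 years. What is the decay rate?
A = λN = 2.373e8 decays/year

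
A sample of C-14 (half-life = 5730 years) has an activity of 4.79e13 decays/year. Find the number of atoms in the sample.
N = A/λ = 3.96e17 atoms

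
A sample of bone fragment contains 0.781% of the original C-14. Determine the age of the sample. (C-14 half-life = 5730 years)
Age = t½ × log₂(1/ratio) = 40110 years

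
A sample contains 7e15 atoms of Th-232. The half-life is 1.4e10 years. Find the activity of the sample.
A = λN = 3.466e5 decays/year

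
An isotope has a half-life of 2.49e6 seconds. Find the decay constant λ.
λ = ln(2)/t½ = 2.784e-7 second⁻¹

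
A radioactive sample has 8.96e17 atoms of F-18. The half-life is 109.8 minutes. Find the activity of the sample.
A = λN = 5.656e15 decays/minute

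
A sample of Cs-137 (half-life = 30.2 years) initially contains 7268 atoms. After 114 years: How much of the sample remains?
N = N₀(1/2)^(t/t½) = 531 atoms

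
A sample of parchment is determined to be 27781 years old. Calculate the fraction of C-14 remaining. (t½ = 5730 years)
N/N₀ = (1/2)^(t/t½) = 0.03471 = 3.47%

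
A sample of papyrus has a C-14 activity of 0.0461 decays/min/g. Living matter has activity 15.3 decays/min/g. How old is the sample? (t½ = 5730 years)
Age = t½ × log₂(A₀/A) = 47990 years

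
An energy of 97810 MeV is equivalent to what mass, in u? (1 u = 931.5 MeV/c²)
m = E/c² = 105 u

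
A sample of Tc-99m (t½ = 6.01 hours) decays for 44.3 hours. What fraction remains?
N/N₀ = (1/2)^(t/t½) = 0.006041 = 0.604%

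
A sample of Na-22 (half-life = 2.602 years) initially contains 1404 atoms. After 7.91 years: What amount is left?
N = N₀(1/2)^(t/t½) = 170.7 atoms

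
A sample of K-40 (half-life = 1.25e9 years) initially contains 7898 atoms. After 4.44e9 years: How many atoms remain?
N = N₀(1/2)^(t/t½) = 673.4 atoms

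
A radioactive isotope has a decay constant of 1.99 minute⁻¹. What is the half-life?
t½ = ln(2)/λ = 0.3483 minutes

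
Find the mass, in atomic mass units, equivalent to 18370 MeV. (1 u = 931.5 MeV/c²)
m = E/c² = 19.72 u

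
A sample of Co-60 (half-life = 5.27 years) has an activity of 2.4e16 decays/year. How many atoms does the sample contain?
N = A/λ = 1.825e17 atoms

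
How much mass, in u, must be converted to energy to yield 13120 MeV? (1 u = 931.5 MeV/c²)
m = E/c² = 14.08 u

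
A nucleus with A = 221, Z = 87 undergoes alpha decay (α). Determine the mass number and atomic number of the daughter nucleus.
Daughter: A = 217, Z = 85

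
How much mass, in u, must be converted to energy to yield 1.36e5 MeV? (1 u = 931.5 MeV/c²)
m = E/c² = 146 u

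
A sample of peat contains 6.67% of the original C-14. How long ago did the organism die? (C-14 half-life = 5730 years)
Age = t½ × log₂(1/ratio) = 22380 years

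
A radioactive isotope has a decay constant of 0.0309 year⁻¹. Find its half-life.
t½ = ln(2)/λ = 22.43 years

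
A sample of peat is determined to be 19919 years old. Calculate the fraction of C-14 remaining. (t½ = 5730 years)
N/N₀ = (1/2)^(t/t½) = 0.08985 = 8.99%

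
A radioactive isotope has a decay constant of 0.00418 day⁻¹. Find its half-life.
t½ = ln(2)/λ = 165.8 days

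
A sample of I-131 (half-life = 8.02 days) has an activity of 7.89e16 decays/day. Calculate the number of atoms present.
N = A/λ = 9.129e17 atoms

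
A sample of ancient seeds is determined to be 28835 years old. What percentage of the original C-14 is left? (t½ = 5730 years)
N/N₀ = (1/2)^(t/t½) = 0.03056 = 3.06%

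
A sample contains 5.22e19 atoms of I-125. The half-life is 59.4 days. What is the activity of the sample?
A = λN = 6.091e17 decays/day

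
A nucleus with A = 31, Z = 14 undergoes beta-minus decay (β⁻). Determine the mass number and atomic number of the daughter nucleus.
Daughter: A = 31, Z = 15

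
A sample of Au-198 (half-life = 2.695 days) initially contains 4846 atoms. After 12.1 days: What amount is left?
N = N₀(1/2)^(t/t½) = 215.7 atoms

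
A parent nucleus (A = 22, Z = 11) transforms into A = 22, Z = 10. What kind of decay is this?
ΔA = 0, ΔZ = -1 ⇒ beta-plus decay (β⁺) or electron capture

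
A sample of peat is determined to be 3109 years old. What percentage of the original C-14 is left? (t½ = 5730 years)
N/N₀ = (1/2)^(t/t½) = 0.6865 = 68.7%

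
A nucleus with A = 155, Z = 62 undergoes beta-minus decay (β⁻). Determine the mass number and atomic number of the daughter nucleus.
Daughter: A = 155, Z = 63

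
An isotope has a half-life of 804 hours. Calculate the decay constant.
λ = ln(2)/t½ = 8.621e-4 hour⁻¹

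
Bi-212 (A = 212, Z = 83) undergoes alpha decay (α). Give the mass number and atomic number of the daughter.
Daughter: A = 208, Z = 81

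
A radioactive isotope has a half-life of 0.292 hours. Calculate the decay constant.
λ = ln(2)/t½ = 2.374 hour⁻¹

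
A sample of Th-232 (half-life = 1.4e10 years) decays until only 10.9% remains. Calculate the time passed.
t = t½ × log₂(N₀/N) = 4.477e10 years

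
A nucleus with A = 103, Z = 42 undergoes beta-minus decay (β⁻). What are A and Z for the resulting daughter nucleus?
Daughter: A = 103, Z = 43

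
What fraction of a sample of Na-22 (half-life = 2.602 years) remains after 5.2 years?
N/N₀ = (1/2)^(t/t½) = 0.2503 = 25%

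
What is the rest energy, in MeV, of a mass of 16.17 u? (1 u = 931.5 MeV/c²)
E = mc² = 15060 MeV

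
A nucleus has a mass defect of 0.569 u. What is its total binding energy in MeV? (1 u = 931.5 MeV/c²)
B.E. = Δm × 931.5 = 530 MeV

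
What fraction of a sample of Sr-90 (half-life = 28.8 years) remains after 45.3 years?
N/N₀ = (1/2)^(t/t½) = 0.3361 = 33.6%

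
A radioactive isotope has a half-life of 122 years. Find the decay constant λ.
λ = ln(2)/t½ = 0.005682 year⁻¹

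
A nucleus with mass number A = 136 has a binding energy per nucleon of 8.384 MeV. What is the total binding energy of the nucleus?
B.E. = 8.384 × 136 = 1140 MeV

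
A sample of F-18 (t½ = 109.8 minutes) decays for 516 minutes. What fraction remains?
N/N₀ = (1/2)^(t/t½) = 0.03849 = 3.85%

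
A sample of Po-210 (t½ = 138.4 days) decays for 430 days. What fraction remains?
N/N₀ = (1/2)^(t/t½) = 0.1161 = 11.6%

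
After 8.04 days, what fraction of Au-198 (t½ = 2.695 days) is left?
N/N₀ = (1/2)^(t/t½) = 0.1265 = 12.6%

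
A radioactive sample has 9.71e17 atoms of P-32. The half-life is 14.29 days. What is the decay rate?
A = λN = 4.71e16 decays/day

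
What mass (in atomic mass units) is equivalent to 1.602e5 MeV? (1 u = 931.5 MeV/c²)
m = E/c² = 172 u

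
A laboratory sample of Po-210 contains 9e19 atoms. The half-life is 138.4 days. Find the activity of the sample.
A = λN = 4.507e17 decays/day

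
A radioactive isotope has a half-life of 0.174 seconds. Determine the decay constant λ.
λ = ln(2)/t½ = 3.984 second⁻¹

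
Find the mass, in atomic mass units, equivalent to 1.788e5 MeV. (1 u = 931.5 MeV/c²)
m = E/c² = 191.9 u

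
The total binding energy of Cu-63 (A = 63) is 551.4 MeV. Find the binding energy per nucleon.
B.E./A = 551.4/63 = 8.752 MeV/nucleon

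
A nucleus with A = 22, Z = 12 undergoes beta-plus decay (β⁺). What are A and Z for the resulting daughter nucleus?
Daughter: A = 22, Z = 11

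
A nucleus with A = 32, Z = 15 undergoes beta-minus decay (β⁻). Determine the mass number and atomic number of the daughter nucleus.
Daughter: A = 32, Z = 16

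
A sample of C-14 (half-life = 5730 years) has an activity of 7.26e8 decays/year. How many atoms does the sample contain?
N = A/λ = 6.002e12 atoms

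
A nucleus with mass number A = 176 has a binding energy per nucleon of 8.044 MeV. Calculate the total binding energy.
B.E. = 8.044 × 176 = 1416 MeV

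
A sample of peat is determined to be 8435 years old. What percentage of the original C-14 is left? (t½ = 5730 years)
N/N₀ = (1/2)^(t/t½) = 0.3605 = 36%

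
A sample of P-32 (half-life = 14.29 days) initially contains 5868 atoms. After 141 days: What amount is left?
N = N₀(1/2)^(t/t½) = 6.284 atoms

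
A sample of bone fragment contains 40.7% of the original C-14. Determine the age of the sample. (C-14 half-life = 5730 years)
Age = t½ × log₂(1/ratio) = 7431 years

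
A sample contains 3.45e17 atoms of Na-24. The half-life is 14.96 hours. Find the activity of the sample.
A = λN = 1.599e16 decays/hour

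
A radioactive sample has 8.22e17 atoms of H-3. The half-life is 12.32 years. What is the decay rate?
A = λN = 4.625e16 decays/year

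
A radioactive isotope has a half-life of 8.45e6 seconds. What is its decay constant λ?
λ = ln(2)/t½ = 8.203e-8 second⁻¹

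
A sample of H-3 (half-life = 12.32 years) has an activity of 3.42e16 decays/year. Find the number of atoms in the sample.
N = A/λ = 6.079e17 atoms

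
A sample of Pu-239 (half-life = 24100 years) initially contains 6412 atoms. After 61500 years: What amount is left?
N = N₀(1/2)^(t/t½) = 1093 atoms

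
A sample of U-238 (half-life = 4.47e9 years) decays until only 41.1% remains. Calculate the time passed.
t = t½ × log₂(N₀/N) = 5.734e9 years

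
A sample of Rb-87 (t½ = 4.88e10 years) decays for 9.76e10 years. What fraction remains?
N/N₀ = (1/2)^(t/t½) = 0.25 = 25%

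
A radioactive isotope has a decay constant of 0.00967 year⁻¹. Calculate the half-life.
t½ = ln(2)/λ = 71.68 years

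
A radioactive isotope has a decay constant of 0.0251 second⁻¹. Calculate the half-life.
t½ = ln(2)/λ = 27.62 seconds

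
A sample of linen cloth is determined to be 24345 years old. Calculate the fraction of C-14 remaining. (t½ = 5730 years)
N/N₀ = (1/2)^(t/t½) = 0.0526 = 5.26%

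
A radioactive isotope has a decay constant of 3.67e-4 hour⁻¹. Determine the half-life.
t½ = ln(2)/λ = 1889 hours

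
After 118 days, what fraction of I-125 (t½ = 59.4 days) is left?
N/N₀ = (1/2)^(t/t½) = 0.2523 = 25.2%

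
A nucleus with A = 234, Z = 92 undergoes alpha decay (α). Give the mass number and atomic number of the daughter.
Daughter: A = 230, Z = 90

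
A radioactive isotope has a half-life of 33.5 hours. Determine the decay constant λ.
λ = ln(2)/t½ = 0.02069 hour⁻¹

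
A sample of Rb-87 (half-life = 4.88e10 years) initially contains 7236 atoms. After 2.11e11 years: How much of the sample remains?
N = N₀(1/2)^(t/t½) = 361.3 atoms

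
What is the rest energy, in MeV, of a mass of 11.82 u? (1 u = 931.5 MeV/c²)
E = mc² = 11010 MeV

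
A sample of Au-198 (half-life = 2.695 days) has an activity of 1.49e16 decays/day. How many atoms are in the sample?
N = A/λ = 5.793e16 atoms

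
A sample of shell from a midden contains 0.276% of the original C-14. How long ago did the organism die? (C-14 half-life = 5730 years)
Age = t½ × log₂(1/ratio) = 48710 years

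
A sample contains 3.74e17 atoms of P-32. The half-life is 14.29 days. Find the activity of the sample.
A = λN = 1.814e16 decays/day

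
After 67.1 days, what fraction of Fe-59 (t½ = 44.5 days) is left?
N/N₀ = (1/2)^(t/t½) = 0.3516 = 35.2%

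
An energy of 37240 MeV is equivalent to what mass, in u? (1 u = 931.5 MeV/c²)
m = E/c² = 39.98 u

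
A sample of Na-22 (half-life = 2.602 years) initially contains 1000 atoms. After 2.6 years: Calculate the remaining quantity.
N = N₀(1/2)^(t/t½) = 500.3 atoms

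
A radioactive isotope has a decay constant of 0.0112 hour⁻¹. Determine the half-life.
t½ = ln(2)/λ = 61.89 hours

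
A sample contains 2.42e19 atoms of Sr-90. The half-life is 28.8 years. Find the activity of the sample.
A = λN = 5.824e17 decays/year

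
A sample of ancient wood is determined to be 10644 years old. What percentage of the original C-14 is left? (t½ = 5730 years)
N/N₀ = (1/2)^(t/t½) = 0.2759 = 27.6%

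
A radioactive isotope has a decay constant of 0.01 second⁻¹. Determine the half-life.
t½ = ln(2)/λ = 69.31 seconds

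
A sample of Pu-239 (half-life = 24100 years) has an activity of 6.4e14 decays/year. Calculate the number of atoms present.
N = A/λ = 2.225e19 atoms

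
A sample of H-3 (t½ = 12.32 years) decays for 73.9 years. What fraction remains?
N/N₀ = (1/2)^(t/t½) = 0.01564 = 1.56%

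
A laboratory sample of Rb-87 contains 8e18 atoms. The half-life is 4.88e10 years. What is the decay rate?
A = λN = 1.136e8 decays/year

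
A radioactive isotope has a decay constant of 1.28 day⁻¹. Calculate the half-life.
t½ = ln(2)/λ = 0.5415 days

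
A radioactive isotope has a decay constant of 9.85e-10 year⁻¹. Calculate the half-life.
t½ = ln(2)/λ = 7.037e8 years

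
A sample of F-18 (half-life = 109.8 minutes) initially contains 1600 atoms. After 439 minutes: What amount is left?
N = N₀(1/2)^(t/t½) = 100.1 atoms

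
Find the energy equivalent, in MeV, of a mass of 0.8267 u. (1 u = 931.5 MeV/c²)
E = mc² = 770.1 MeV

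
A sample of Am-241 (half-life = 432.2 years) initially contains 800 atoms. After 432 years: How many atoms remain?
N = N₀(1/2)^(t/t½) = 400.1 atoms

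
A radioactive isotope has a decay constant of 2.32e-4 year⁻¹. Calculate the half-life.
t½ = ln(2)/λ = 2988 years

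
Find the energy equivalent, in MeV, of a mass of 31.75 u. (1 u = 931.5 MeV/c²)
E = mc² = 29580 MeV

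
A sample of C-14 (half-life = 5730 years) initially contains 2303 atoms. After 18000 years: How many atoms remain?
N = N₀(1/2)^(t/t½) = 261 atoms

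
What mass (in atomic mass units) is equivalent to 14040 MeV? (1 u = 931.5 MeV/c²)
m = E/c² = 15.07 u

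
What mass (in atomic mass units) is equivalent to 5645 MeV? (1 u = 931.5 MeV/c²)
m = E/c² = 6.06 u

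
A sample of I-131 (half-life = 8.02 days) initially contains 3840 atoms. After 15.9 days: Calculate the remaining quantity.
N = N₀(1/2)^(t/t½) = 971.7 atoms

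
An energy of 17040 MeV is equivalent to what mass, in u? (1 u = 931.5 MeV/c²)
m = E/c² = 18.29 u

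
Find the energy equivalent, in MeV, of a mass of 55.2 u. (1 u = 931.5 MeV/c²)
E = mc² = 51420 MeV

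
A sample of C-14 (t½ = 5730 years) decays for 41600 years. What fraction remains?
N/N₀ = (1/2)^(t/t½) = 0.006524 = 0.652%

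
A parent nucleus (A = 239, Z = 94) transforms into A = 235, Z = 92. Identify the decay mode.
ΔA = -4, ΔZ = -2 ⇒ alpha decay (α)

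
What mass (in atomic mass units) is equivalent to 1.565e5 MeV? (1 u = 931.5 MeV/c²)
m = E/c² = 168 u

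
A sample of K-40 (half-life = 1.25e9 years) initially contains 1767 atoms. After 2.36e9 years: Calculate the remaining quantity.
N = N₀(1/2)^(t/t½) = 477.4 atoms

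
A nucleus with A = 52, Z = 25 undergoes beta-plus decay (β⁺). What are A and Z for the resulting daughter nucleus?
Daughter: A = 52, Z = 24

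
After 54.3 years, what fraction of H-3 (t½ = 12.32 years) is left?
N/N₀ = (1/2)^(t/t½) = 0.04712 = 4.71%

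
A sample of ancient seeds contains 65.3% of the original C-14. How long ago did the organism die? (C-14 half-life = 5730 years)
Age = t½ × log₂(1/ratio) = 3523 years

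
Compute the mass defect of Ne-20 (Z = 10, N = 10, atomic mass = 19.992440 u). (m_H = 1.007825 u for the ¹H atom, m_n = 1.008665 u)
Δm = Z·m_H + N·m_n − M = 0.1725 u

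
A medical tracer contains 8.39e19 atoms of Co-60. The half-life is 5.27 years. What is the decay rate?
A = λN = 1.104e19 decays/year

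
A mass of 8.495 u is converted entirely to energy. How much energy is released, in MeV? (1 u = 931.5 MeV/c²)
E = mc² = 7913 MeV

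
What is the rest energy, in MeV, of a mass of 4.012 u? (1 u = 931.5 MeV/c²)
E = mc² = 3737 MeV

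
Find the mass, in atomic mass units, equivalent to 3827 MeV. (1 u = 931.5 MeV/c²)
m = E/c² = 4.108 u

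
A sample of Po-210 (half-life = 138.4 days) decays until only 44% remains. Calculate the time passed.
t = t½ × log₂(N₀/N) = 163.9 days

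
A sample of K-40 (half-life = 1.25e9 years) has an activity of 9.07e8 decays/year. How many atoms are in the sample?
N = A/λ = 1.636e18 atoms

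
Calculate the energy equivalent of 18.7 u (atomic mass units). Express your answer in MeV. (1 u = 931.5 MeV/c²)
E = mc² = 17420 MeV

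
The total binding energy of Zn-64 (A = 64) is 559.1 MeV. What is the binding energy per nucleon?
B.E./A = 559.1/64 = 8.736 MeV/nucleon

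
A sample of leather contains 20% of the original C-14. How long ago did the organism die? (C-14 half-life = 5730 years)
Age = t½ × log₂(1/ratio) = 13300 years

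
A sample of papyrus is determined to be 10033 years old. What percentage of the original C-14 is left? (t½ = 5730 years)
N/N₀ = (1/2)^(t/t½) = 0.2971 = 29.7%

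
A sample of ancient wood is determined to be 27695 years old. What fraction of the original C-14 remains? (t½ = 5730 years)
N/N₀ = (1/2)^(t/t½) = 0.03508 = 3.51%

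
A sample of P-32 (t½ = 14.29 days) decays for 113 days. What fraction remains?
N/N₀ = (1/2)^(t/t½) = 0.004165 = 0.416%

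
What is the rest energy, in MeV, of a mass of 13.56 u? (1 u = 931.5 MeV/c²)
E = mc² = 12630 MeV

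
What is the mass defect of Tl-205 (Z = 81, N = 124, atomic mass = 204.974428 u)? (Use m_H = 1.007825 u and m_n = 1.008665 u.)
Δm = Z·m_H + N·m_n − M = 1.734 u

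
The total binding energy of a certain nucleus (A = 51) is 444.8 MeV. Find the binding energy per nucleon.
B.E./A = 444.8/51 = 8.722 MeV/nucleon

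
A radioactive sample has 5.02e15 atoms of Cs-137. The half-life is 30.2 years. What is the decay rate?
A = λN = 1.152e14 decays/year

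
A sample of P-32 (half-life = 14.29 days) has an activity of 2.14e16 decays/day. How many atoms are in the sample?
N = A/λ = 4.412e17 atoms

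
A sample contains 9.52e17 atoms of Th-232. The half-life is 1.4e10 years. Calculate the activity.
A = λN = 4.713e7 decays/year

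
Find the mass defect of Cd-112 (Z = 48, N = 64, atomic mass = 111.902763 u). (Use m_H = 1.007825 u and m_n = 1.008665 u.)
Δm = Z·m_H + N·m_n − M = 1.027 u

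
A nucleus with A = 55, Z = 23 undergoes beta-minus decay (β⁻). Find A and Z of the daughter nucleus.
Daughter: A = 55, Z = 24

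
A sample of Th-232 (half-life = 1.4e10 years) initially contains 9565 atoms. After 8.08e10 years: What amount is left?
N = N₀(1/2)^(t/t½) = 175.1 atoms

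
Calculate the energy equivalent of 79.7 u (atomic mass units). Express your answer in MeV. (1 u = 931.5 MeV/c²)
E = mc² = 74240 MeV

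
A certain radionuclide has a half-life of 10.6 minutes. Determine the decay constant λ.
λ = ln(2)/t½ = 0.06539 minute⁻¹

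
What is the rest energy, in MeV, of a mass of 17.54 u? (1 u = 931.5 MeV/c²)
E = mc² = 16340 MeV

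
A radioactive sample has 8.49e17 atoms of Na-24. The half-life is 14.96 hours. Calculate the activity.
A = λN = 3.934e16 decays/hour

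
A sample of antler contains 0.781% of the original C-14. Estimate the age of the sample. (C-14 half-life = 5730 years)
Age = t½ × log₂(1/ratio) = 40110 years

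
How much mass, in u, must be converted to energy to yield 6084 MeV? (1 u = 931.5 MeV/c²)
m = E/c² = 6.531 u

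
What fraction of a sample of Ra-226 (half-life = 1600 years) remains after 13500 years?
N/N₀ = (1/2)^(t/t½) = 0.002884 = 0.288%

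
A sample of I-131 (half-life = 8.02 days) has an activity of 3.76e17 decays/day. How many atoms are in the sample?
N = A/λ = 4.35e18 atoms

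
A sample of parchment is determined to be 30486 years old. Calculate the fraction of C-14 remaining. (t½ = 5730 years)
N/N₀ = (1/2)^(t/t½) = 0.02503 = 2.5%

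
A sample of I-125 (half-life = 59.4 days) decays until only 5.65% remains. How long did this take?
t = t½ × log₂(N₀/N) = 246.2 days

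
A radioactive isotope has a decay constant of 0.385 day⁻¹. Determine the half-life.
t½ = ln(2)/λ = 1.8 days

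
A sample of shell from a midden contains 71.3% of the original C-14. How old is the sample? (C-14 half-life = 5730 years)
Age = t½ × log₂(1/ratio) = 2796 years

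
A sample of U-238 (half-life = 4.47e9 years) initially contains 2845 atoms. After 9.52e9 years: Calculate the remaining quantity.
N = N₀(1/2)^(t/t½) = 650.1 atoms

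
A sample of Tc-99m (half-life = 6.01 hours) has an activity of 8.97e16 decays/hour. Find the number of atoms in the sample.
N = A/λ = 7.778e17 atoms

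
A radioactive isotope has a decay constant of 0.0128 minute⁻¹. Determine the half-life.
t½ = ln(2)/λ = 54.15 minutes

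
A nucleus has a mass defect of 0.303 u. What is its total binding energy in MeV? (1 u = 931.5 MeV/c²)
B.E. = Δm × 931.5 = 282.2 MeV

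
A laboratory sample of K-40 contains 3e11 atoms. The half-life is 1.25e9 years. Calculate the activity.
A = λN = 166.4 decays/year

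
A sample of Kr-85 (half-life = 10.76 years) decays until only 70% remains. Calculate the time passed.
t = t½ × log₂(N₀/N) = 5.537 years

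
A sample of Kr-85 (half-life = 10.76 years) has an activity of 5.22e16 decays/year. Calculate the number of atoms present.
N = A/λ = 8.103e17 atoms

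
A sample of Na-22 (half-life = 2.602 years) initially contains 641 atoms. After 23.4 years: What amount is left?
N = N₀(1/2)^(t/t½) = 1.258 atoms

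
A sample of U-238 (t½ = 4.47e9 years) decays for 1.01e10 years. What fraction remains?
N/N₀ = (1/2)^(t/t½) = 0.2088 = 20.9%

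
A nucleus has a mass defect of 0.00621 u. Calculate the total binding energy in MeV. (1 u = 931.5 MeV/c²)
B.E. = Δm × 931.5 = 5.785 MeV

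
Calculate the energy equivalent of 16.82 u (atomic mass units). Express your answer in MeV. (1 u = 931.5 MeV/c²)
E = mc² = 15670 MeV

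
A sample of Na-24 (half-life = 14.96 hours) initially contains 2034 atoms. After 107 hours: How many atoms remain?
N = N₀(1/2)^(t/t½) = 14.3 atoms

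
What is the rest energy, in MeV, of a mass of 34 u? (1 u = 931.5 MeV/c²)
E = mc² = 31670 MeV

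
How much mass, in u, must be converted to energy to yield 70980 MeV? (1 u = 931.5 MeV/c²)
m = E/c² = 76.2 u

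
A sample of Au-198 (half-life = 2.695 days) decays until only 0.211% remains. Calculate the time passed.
t = t½ × log₂(N₀/N) = 23.95 days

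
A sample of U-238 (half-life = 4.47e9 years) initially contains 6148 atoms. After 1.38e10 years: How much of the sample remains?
N = N₀(1/2)^(t/t½) = 723.4 atoms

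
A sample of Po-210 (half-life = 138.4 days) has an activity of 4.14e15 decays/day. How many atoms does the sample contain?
N = A/λ = 8.266e17 atoms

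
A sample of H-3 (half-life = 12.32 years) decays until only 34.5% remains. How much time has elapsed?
t = t½ × log₂(N₀/N) = 18.92 years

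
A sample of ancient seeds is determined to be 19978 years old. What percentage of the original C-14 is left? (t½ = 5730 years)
N/N₀ = (1/2)^(t/t½) = 0.08922 = 8.92%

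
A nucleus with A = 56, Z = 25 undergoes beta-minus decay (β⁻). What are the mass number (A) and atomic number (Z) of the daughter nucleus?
Daughter: A = 56, Z = 26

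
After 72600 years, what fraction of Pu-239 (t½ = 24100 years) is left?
N/N₀ = (1/2)^(t/t½) = 0.1239 = 12.4%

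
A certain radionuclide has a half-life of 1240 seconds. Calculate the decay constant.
λ = ln(2)/t½ = 5.59e-4 second⁻¹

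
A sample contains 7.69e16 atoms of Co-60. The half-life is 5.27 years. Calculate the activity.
A = λN = 1.011e16 decays/year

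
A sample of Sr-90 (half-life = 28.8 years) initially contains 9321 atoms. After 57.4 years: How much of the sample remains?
N = N₀(1/2)^(t/t½) = 2341 atoms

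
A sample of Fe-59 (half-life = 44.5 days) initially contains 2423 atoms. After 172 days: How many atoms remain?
N = N₀(1/2)^(t/t½) = 166.3 atoms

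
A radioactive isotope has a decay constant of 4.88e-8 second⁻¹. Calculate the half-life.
t½ = ln(2)/λ = 1.42e7 seconds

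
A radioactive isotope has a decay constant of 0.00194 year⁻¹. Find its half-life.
t½ = ln(2)/λ = 357.3 years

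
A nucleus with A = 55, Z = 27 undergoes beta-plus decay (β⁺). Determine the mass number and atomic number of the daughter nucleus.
Daughter: A = 55, Z = 26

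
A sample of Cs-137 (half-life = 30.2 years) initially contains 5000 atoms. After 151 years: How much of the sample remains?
N = N₀(1/2)^(t/t½) = 156.2 atoms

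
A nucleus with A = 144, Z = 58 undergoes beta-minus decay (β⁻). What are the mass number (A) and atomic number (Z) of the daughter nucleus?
Daughter: A = 144, Z = 59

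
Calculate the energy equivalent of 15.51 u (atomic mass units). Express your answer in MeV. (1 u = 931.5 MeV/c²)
E = mc² = 14450 MeV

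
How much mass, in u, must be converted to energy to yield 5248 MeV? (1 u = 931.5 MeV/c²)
m = E/c² = 5.634 u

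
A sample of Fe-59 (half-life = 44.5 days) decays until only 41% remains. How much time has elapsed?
t = t½ × log₂(N₀/N) = 57.24 days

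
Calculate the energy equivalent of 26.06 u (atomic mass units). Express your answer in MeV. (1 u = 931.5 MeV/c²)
E = mc² = 24270 MeV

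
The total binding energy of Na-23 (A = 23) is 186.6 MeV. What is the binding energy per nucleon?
B.E./A = 186.6/23 = 8.113 MeV/nucleon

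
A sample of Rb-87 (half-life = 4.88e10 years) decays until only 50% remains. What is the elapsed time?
t = t½ × log₂(N₀/N) = 4.88e10 years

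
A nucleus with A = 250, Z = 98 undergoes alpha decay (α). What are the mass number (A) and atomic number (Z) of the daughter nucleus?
Daughter: A = 246, Z = 96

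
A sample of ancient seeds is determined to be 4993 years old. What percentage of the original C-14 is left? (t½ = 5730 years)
N/N₀ = (1/2)^(t/t½) = 0.5466 = 54.7%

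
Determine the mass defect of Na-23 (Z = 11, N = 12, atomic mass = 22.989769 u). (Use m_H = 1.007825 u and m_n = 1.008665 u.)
Δm = Z·m_H + N·m_n − M = 0.2003 u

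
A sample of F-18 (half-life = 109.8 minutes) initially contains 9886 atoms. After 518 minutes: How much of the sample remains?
N = N₀(1/2)^(t/t½) = 375.7 atoms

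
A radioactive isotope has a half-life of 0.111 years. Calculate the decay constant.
λ = ln(2)/t½ = 6.245 year⁻¹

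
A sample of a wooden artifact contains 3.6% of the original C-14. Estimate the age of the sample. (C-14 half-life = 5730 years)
Age = t½ × log₂(1/ratio) = 27480 years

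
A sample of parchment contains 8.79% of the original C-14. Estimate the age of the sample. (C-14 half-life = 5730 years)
Age = t½ × log₂(1/ratio) = 20100 years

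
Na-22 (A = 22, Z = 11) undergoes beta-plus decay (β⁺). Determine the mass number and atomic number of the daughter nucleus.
Daughter: A = 22, Z = 10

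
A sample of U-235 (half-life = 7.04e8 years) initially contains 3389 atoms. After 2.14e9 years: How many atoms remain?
N = N₀(1/2)^(t/t½) = 412.1 atoms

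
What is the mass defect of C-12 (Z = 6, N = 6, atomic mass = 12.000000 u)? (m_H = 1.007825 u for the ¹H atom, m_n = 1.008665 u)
Δm = Z·m_H + N·m_n − M = 0.09894 u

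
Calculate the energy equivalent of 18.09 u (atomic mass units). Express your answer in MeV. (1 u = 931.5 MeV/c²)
E = mc² = 16850 MeV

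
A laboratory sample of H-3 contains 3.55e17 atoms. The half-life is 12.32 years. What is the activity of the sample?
A = λN = 1.997e16 decays/year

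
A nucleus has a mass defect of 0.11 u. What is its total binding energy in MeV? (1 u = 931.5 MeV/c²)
B.E. = Δm × 931.5 = 102.5 MeV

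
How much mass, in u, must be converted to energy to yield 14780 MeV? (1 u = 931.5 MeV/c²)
m = E/c² = 15.87 u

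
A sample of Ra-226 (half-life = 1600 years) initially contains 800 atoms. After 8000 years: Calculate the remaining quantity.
N = N₀(1/2)^(t/t½) = 25 atoms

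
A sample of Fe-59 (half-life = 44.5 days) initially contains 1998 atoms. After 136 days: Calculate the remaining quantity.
N = N₀(1/2)^(t/t½) = 240.2 atoms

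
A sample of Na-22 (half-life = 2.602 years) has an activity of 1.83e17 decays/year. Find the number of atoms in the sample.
N = A/λ = 6.87e17 atoms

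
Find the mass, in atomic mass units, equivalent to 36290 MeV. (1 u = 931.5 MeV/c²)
m = E/c² = 38.96 u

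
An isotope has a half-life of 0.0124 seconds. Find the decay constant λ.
λ = ln(2)/t½ = 55.9 second⁻¹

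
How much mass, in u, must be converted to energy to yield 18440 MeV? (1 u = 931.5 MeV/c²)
m = E/c² = 19.8 u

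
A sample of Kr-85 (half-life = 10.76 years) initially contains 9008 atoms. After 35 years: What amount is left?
N = N₀(1/2)^(t/t½) = 945 atoms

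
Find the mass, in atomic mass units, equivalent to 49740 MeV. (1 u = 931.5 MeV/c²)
m = E/c² = 53.4 u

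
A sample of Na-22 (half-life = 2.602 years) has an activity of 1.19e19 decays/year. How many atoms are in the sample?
N = A/λ = 4.467e19 atoms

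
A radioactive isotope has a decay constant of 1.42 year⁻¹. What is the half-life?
t½ = ln(2)/λ = 0.4881 years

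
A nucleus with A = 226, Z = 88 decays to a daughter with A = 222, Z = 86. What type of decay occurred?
ΔA = -4, ΔZ = -2 ⇒ alpha decay (α)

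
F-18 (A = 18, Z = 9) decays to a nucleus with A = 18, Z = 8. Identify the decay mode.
ΔA = 0, ΔZ = -1 ⇒ beta-plus decay (β⁺) or electron capture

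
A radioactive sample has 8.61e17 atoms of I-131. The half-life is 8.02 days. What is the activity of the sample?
A = λN = 7.441e16 decays/day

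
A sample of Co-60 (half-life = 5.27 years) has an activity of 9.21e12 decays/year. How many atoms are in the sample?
N = A/λ = 7.002e13 atoms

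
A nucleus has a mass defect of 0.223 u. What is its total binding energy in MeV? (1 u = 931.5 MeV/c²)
B.E. = Δm × 931.5 = 207.7 MeV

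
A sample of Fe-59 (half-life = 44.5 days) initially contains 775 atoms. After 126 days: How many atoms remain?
N = N₀(1/2)^(t/t½) = 108.9 atoms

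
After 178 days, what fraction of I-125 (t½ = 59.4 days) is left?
N/N₀ = (1/2)^(t/t½) = 0.1253 = 12.5%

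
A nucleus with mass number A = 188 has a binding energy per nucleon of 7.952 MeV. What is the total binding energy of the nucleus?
B.E. = 7.952 × 188 = 1495 MeV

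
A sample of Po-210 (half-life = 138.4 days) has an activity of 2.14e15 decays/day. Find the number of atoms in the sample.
N = A/λ = 4.273e17 atoms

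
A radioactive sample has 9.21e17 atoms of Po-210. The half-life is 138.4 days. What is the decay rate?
A = λN = 4.613e15 decays/day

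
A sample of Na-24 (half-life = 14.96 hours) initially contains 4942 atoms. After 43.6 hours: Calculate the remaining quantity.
N = N₀(1/2)^(t/t½) = 655.5 atoms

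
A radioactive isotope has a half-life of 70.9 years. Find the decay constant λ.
λ = ln(2)/t½ = 0.009776 year⁻¹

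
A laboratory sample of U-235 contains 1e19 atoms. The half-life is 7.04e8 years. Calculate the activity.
A = λN = 9.846e9 decays/year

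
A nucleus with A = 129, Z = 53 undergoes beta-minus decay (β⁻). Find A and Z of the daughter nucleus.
Daughter: A = 129, Z = 54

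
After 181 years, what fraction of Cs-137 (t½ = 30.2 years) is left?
N/N₀ = (1/2)^(t/t½) = 0.0157 = 1.57%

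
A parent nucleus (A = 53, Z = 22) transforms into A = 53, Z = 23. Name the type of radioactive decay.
ΔA = 0, ΔZ = +1 ⇒ beta-minus decay (β⁻)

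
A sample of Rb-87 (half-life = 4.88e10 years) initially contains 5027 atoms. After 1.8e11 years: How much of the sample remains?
N = N₀(1/2)^(t/t½) = 389.9 atoms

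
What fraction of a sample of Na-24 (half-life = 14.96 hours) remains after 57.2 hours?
N/N₀ = (1/2)^(t/t½) = 0.07063 = 7.06%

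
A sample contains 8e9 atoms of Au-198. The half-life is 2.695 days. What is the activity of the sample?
A = λN = 2.058e9 decays/day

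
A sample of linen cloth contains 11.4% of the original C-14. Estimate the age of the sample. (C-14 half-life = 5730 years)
Age = t½ × log₂(1/ratio) = 17950 years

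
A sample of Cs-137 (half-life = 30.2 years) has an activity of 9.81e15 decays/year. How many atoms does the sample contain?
N = A/λ = 4.274e17 atoms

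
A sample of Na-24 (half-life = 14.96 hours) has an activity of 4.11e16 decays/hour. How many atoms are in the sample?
N = A/λ = 8.87e17 atoms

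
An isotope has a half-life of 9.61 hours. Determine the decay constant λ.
λ = ln(2)/t½ = 0.07213 hour⁻¹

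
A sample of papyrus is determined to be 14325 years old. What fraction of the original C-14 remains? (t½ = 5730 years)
N/N₀ = (1/2)^(t/t½) = 0.1768 = 17.7%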